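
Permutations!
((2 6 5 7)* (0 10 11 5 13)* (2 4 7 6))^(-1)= (0 13 6 5 11 10)(4 7)= [13, 1, 2, 3, 7, 11, 5, 4, 8, 9, 0, 10, 12, 6]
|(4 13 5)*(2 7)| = 6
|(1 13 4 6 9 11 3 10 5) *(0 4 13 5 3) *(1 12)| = |(13)(0 4 6 9 11)(1 5 12)(3 10)| = 30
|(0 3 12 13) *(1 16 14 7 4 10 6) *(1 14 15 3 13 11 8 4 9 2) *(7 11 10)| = 14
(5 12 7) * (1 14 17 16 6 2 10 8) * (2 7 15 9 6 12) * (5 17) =[0, 14, 10, 3, 4, 2, 7, 17, 1, 6, 8, 11, 15, 13, 5, 9, 12, 16] =(1 14 5 2 10 8)(6 7 17 16 12 15 9)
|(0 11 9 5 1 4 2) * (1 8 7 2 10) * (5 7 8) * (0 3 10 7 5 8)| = |(0 11 9 5 8)(1 4 7 2 3 10)| = 30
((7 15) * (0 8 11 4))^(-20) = (15) = [0, 1, 2, 3, 4, 5, 6, 7, 8, 9, 10, 11, 12, 13, 14, 15]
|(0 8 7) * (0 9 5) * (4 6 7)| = |(0 8 4 6 7 9 5)| = 7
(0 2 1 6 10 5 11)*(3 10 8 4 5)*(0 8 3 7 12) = [2, 6, 1, 10, 5, 11, 3, 12, 4, 9, 7, 8, 0] = (0 2 1 6 3 10 7 12)(4 5 11 8)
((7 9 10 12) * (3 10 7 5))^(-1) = (3 5 12 10)(7 9) = [0, 1, 2, 5, 4, 12, 6, 9, 8, 7, 3, 11, 10]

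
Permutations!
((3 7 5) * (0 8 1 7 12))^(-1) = (0 12 3 5 7 1 8) = [12, 8, 2, 5, 4, 7, 6, 1, 0, 9, 10, 11, 3]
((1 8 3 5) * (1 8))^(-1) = (3 8 5) = [0, 1, 2, 8, 4, 3, 6, 7, 5]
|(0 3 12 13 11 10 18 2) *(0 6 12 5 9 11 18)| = |(0 3 5 9 11 10)(2 6 12 13 18)| = 30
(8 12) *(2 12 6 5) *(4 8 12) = (12)(2 4 8 6 5) = [0, 1, 4, 3, 8, 2, 5, 7, 6, 9, 10, 11, 12]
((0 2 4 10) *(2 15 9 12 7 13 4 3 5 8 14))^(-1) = (0 10 4 13 7 12 9 15)(2 14 8 5 3) = [10, 1, 14, 2, 13, 3, 6, 12, 5, 15, 4, 11, 9, 7, 8, 0]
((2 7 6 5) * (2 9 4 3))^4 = (2 9 7 4 6 3 5) = [0, 1, 9, 5, 6, 2, 3, 4, 8, 7]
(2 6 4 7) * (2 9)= [0, 1, 6, 3, 7, 5, 4, 9, 8, 2]= (2 6 4 7 9)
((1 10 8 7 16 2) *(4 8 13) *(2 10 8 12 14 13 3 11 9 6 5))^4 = (1 10 6 8 3 5 7 11 2 16 9) = [0, 10, 16, 5, 4, 7, 8, 11, 3, 1, 6, 2, 12, 13, 14, 15, 9]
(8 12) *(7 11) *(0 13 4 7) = (0 13 4 7 11)(8 12) = [13, 1, 2, 3, 7, 5, 6, 11, 12, 9, 10, 0, 8, 4]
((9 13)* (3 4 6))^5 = (3 6 4)(9 13) = [0, 1, 2, 6, 3, 5, 4, 7, 8, 13, 10, 11, 12, 9]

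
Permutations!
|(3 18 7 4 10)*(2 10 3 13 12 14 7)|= 9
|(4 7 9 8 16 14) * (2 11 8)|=|(2 11 8 16 14 4 7 9)|=8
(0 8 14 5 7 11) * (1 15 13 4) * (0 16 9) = (0 8 14 5 7 11 16 9)(1 15 13 4) = [8, 15, 2, 3, 1, 7, 6, 11, 14, 0, 10, 16, 12, 4, 5, 13, 9]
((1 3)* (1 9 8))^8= (9)= [0, 1, 2, 3, 4, 5, 6, 7, 8, 9]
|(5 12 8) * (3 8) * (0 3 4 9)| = 7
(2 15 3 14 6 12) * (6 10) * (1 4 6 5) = [0, 4, 15, 14, 6, 1, 12, 7, 8, 9, 5, 11, 2, 13, 10, 3] = (1 4 6 12 2 15 3 14 10 5)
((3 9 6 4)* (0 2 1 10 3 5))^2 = (0 1 3 6 5 2 10 9 4) = [1, 3, 10, 6, 0, 2, 5, 7, 8, 4, 9]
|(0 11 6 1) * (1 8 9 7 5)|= 8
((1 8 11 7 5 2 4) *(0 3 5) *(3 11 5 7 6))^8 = (0 3 11 7 6)(1 2 8 4 5) = [3, 2, 8, 11, 5, 1, 0, 6, 4, 9, 10, 7]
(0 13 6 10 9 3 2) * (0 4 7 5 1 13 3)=(0 3 2 4 7 5 1 13 6 10 9)=[3, 13, 4, 2, 7, 1, 10, 5, 8, 0, 9, 11, 12, 6]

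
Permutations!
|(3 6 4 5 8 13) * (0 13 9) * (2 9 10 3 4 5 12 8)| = |(0 13 4 12 8 10 3 6 5 2 9)| = 11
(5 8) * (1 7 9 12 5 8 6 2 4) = (1 7 9 12 5 6 2 4) = [0, 7, 4, 3, 1, 6, 2, 9, 8, 12, 10, 11, 5]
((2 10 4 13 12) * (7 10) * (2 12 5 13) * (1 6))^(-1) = (1 6)(2 4 10 7)(5 13) = [0, 6, 4, 3, 10, 13, 1, 2, 8, 9, 7, 11, 12, 5]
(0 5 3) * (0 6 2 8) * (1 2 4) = (0 5 3 6 4 1 2 8) = [5, 2, 8, 6, 1, 3, 4, 7, 0]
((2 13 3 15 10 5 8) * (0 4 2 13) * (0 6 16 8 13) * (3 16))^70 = (0 3 13 4 15 16 2 10 8 6 5) = [3, 1, 10, 13, 15, 0, 5, 7, 6, 9, 8, 11, 12, 4, 14, 16, 2]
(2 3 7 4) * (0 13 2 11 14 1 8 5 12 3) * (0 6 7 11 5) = (0 13 2 6 7 4 5 12 3 11 14 1 8) = [13, 8, 6, 11, 5, 12, 7, 4, 0, 9, 10, 14, 3, 2, 1]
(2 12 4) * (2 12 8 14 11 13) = [0, 1, 8, 3, 12, 5, 6, 7, 14, 9, 10, 13, 4, 2, 11] = (2 8 14 11 13)(4 12)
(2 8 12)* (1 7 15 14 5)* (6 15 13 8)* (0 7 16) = (0 7 13 8 12 2 6 15 14 5 1 16) = [7, 16, 6, 3, 4, 1, 15, 13, 12, 9, 10, 11, 2, 8, 5, 14, 0]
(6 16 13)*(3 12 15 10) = (3 12 15 10)(6 16 13) = [0, 1, 2, 12, 4, 5, 16, 7, 8, 9, 3, 11, 15, 6, 14, 10, 13]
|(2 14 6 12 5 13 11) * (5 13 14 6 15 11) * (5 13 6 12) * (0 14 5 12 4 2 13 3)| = 6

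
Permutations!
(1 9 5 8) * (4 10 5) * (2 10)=(1 9 4 2 10 5 8)=[0, 9, 10, 3, 2, 8, 6, 7, 1, 4, 5]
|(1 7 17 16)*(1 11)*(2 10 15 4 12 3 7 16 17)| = 21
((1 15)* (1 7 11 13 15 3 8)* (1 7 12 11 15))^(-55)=(1 3 8 7 15 12 11 13)=[0, 3, 2, 8, 4, 5, 6, 15, 7, 9, 10, 13, 11, 1, 14, 12]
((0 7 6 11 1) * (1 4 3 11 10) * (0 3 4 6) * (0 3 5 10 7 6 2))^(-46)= (0 7 11)(1 10 5)(2 6 3)= [7, 10, 6, 2, 4, 1, 3, 11, 8, 9, 5, 0]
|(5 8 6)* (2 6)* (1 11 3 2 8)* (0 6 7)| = 8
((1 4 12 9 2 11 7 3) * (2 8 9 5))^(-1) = (1 3 7 11 2 5 12 4)(8 9) = [0, 3, 5, 7, 1, 12, 6, 11, 9, 8, 10, 2, 4]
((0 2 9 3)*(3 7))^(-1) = (0 3 7 9 2) = [3, 1, 0, 7, 4, 5, 6, 9, 8, 2]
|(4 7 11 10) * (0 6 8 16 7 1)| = 9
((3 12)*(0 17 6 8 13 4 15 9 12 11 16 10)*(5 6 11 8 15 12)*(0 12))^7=(0 8 10 17 13 12 11 4 3 16)(5 9 15 6)=[8, 1, 2, 16, 3, 9, 5, 7, 10, 15, 17, 4, 11, 12, 14, 6, 0, 13]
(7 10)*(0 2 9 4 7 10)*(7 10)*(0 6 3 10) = (0 2 9 4)(3 10 7 6) = [2, 1, 9, 10, 0, 5, 3, 6, 8, 4, 7]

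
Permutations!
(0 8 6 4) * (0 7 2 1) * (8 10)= [10, 0, 1, 3, 7, 5, 4, 2, 6, 9, 8]= (0 10 8 6 4 7 2 1)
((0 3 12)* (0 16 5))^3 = (0 16 3 5 12) = [16, 1, 2, 5, 4, 12, 6, 7, 8, 9, 10, 11, 0, 13, 14, 15, 3]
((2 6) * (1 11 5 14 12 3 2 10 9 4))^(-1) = (1 4 9 10 6 2 3 12 14 5 11) = [0, 4, 3, 12, 9, 11, 2, 7, 8, 10, 6, 1, 14, 13, 5]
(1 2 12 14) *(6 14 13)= (1 2 12 13 6 14)= [0, 2, 12, 3, 4, 5, 14, 7, 8, 9, 10, 11, 13, 6, 1]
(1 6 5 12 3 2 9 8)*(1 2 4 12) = (1 6 5)(2 9 8)(3 4 12) = [0, 6, 9, 4, 12, 1, 5, 7, 2, 8, 10, 11, 3]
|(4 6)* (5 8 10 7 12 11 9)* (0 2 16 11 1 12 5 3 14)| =28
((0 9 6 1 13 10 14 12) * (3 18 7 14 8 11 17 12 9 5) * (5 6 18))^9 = (3 5)(7 14 9 18) = [0, 1, 2, 5, 4, 3, 6, 14, 8, 18, 10, 11, 12, 13, 9, 15, 16, 17, 7]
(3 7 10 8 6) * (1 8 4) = (1 8 6 3 7 10 4) = [0, 8, 2, 7, 1, 5, 3, 10, 6, 9, 4]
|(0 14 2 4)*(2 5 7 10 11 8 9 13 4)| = 10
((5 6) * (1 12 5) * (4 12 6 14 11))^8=[0, 1, 2, 3, 14, 4, 6, 7, 8, 9, 10, 5, 11, 13, 12]=(4 14 12 11 5)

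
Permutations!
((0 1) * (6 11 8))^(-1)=[1, 0, 2, 3, 4, 5, 8, 7, 11, 9, 10, 6]=(0 1)(6 8 11)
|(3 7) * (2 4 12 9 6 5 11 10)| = 8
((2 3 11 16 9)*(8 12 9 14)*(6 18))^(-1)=(2 9 12 8 14 16 11 3)(6 18)=[0, 1, 9, 2, 4, 5, 18, 7, 14, 12, 10, 3, 8, 13, 16, 15, 11, 17, 6]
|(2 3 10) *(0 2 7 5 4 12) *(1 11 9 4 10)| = |(0 2 3 1 11 9 4 12)(5 10 7)| = 24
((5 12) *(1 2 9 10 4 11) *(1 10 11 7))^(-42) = (12) = [0, 1, 2, 3, 4, 5, 6, 7, 8, 9, 10, 11, 12]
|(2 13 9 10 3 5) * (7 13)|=7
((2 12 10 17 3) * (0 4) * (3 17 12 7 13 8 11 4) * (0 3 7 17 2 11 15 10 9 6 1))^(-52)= (17)(0 6 12 15 13)(1 9 10 8 7)(3 4 11)= [6, 9, 2, 4, 11, 5, 12, 1, 7, 10, 8, 3, 15, 0, 14, 13, 16, 17]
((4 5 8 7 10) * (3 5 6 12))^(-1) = [0, 1, 2, 12, 10, 3, 4, 8, 5, 9, 7, 11, 6] = (3 12 6 4 10 7 8 5)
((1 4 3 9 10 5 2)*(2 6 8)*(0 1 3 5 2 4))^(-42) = [0, 1, 9, 10, 6, 8, 4, 7, 5, 2, 3] = (2 9)(3 10)(4 6)(5 8)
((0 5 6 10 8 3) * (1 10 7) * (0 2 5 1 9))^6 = [5, 6, 1, 0, 4, 10, 8, 3, 9, 2, 7] = (0 5 10 7 3)(1 6 8 9 2)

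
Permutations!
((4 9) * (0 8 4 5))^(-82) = (0 9 8 5 4) = [9, 1, 2, 3, 0, 4, 6, 7, 5, 8]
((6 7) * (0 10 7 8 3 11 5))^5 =[3, 1, 2, 7, 4, 8, 0, 5, 10, 9, 11, 6] =(0 3 7 5 8 10 11 6)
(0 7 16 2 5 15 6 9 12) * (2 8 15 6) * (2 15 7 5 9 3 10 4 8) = [5, 1, 9, 10, 8, 6, 3, 16, 7, 12, 4, 11, 0, 13, 14, 15, 2] = (0 5 6 3 10 4 8 7 16 2 9 12)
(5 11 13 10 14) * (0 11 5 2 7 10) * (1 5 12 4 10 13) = [11, 5, 7, 3, 10, 12, 6, 13, 8, 9, 14, 1, 4, 0, 2] = (0 11 1 5 12 4 10 14 2 7 13)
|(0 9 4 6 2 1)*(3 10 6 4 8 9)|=|(0 3 10 6 2 1)(8 9)|=6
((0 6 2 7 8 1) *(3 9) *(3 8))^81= (0 6 2 7 3 9 8 1)= [6, 0, 7, 9, 4, 5, 2, 3, 1, 8]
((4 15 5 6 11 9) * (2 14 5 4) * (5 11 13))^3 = (2 9 11 14)(4 15) = [0, 1, 9, 3, 15, 5, 6, 7, 8, 11, 10, 14, 12, 13, 2, 4]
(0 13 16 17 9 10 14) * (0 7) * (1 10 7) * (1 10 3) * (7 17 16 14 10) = [13, 3, 2, 1, 4, 5, 6, 0, 8, 17, 10, 11, 12, 14, 7, 15, 16, 9] = (0 13 14 7)(1 3)(9 17)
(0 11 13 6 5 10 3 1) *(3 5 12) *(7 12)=(0 11 13 6 7 12 3 1)(5 10)=[11, 0, 2, 1, 4, 10, 7, 12, 8, 9, 5, 13, 3, 6]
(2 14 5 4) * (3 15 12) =(2 14 5 4)(3 15 12) =[0, 1, 14, 15, 2, 4, 6, 7, 8, 9, 10, 11, 3, 13, 5, 12]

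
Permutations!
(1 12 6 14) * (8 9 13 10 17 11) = (1 12 6 14)(8 9 13 10 17 11) = [0, 12, 2, 3, 4, 5, 14, 7, 9, 13, 17, 8, 6, 10, 1, 15, 16, 11]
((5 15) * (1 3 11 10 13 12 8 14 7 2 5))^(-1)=(1 15 5 2 7 14 8 12 13 10 11 3)=[0, 15, 7, 1, 4, 2, 6, 14, 12, 9, 11, 3, 13, 10, 8, 5]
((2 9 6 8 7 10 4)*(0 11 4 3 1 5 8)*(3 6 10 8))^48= (0 6 10 9 2 4 11)= [6, 1, 4, 3, 11, 5, 10, 7, 8, 2, 9, 0]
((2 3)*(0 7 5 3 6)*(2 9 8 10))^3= (0 3 10)(2 7 9)(5 8 6)= [3, 1, 7, 10, 4, 8, 5, 9, 6, 2, 0]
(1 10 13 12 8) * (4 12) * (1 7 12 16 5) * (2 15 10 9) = (1 9 2 15 10 13 4 16 5)(7 12 8) = [0, 9, 15, 3, 16, 1, 6, 12, 7, 2, 13, 11, 8, 4, 14, 10, 5]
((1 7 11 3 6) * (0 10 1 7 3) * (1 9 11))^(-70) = (0 9)(1 6)(3 7)(10 11) = [9, 6, 2, 7, 4, 5, 1, 3, 8, 0, 11, 10]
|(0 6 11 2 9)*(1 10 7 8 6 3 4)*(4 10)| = 18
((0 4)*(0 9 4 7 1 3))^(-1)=(0 3 1 7)(4 9)=[3, 7, 2, 1, 9, 5, 6, 0, 8, 4]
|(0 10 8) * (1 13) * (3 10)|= |(0 3 10 8)(1 13)|= 4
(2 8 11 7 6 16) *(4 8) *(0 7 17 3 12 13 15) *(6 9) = (0 7 9 6 16 2 4 8 11 17 3 12 13 15) = [7, 1, 4, 12, 8, 5, 16, 9, 11, 6, 10, 17, 13, 15, 14, 0, 2, 3]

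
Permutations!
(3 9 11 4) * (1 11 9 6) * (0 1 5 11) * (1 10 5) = (0 10 5 11 4 3 6 1) = [10, 0, 2, 6, 3, 11, 1, 7, 8, 9, 5, 4]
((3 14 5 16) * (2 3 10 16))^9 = [0, 1, 3, 14, 4, 2, 6, 7, 8, 9, 16, 11, 12, 13, 5, 15, 10] = (2 3 14 5)(10 16)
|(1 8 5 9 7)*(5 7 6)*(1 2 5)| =|(1 8 7 2 5 9 6)| =7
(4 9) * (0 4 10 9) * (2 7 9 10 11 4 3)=(0 3 2 7 9 11 4)=[3, 1, 7, 2, 0, 5, 6, 9, 8, 11, 10, 4]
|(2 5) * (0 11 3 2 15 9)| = |(0 11 3 2 5 15 9)| = 7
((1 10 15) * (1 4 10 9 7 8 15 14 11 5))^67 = [0, 14, 2, 3, 7, 10, 6, 5, 1, 11, 8, 4, 12, 13, 15, 9] = (1 14 15 9 11 4 7 5 10 8)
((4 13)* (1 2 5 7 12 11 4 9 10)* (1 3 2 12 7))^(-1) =(1 5 2 3 10 9 13 4 11 12) =[0, 5, 3, 10, 11, 2, 6, 7, 8, 13, 9, 12, 1, 4]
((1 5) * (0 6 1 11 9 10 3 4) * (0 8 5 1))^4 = (3 11 4 9 8 10 5) = [0, 1, 2, 11, 9, 3, 6, 7, 10, 8, 5, 4]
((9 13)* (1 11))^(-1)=(1 11)(9 13)=[0, 11, 2, 3, 4, 5, 6, 7, 8, 13, 10, 1, 12, 9]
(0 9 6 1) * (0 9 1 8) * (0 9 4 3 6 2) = (0 1 4 3 6 8 9 2) = [1, 4, 0, 6, 3, 5, 8, 7, 9, 2]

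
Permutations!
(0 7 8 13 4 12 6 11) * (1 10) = (0 7 8 13 4 12 6 11)(1 10) = [7, 10, 2, 3, 12, 5, 11, 8, 13, 9, 1, 0, 6, 4]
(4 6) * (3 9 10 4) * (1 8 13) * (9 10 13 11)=(1 8 11 9 13)(3 10 4 6)=[0, 8, 2, 10, 6, 5, 3, 7, 11, 13, 4, 9, 12, 1]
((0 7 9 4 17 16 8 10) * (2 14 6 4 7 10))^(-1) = (0 10)(2 8 16 17 4 6 14)(7 9) = [10, 1, 8, 3, 6, 5, 14, 9, 16, 7, 0, 11, 12, 13, 2, 15, 17, 4]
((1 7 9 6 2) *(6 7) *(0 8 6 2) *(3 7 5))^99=[0, 2, 1, 5, 4, 9, 6, 3, 8, 7]=(1 2)(3 5 9 7)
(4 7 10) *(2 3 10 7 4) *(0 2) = (0 2 3 10) = [2, 1, 3, 10, 4, 5, 6, 7, 8, 9, 0]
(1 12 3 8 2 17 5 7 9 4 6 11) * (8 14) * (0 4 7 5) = (0 4 6 11 1 12 3 14 8 2 17)(7 9) = [4, 12, 17, 14, 6, 5, 11, 9, 2, 7, 10, 1, 3, 13, 8, 15, 16, 0]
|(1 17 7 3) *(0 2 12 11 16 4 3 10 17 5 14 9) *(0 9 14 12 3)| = 9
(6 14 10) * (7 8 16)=[0, 1, 2, 3, 4, 5, 14, 8, 16, 9, 6, 11, 12, 13, 10, 15, 7]=(6 14 10)(7 8 16)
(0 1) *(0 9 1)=(1 9)=[0, 9, 2, 3, 4, 5, 6, 7, 8, 1]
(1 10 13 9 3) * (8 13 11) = (1 10 11 8 13 9 3) = [0, 10, 2, 1, 4, 5, 6, 7, 13, 3, 11, 8, 12, 9]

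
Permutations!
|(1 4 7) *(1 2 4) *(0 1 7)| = 5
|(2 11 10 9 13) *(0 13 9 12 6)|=|(0 13 2 11 10 12 6)|=7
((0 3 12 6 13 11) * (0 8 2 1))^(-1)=(0 1 2 8 11 13 6 12 3)=[1, 2, 8, 0, 4, 5, 12, 7, 11, 9, 10, 13, 3, 6]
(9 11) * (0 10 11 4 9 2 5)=[10, 1, 5, 3, 9, 0, 6, 7, 8, 4, 11, 2]=(0 10 11 2 5)(4 9)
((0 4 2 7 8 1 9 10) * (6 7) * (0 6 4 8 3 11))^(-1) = [11, 8, 4, 7, 2, 5, 10, 6, 0, 1, 9, 3] = (0 11 3 7 6 10 9 1 8)(2 4)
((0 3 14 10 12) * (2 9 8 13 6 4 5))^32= (0 14 12 3 10)(2 6 9 4 8 5 13)= [14, 1, 6, 10, 8, 13, 9, 7, 5, 4, 0, 11, 3, 2, 12]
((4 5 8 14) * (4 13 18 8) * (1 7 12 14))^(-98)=(18)=[0, 1, 2, 3, 4, 5, 6, 7, 8, 9, 10, 11, 12, 13, 14, 15, 16, 17, 18]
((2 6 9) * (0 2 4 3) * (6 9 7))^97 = [9, 1, 4, 2, 0, 5, 7, 6, 8, 3] = (0 9 3 2 4)(6 7)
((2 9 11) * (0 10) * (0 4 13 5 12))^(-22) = (0 4 5)(2 11 9)(10 13 12) = [4, 1, 11, 3, 5, 0, 6, 7, 8, 2, 13, 9, 10, 12]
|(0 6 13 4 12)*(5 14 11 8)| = 20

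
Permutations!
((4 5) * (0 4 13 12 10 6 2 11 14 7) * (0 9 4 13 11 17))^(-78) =[17, 1, 6, 3, 4, 5, 10, 7, 8, 9, 12, 11, 13, 0, 14, 15, 16, 2] =(0 17 2 6 10 12 13)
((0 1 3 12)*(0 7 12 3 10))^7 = (0 1 10)(7 12) = [1, 10, 2, 3, 4, 5, 6, 12, 8, 9, 0, 11, 7]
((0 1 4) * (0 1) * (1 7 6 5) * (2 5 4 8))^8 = (8)(4 6 7) = [0, 1, 2, 3, 6, 5, 7, 4, 8]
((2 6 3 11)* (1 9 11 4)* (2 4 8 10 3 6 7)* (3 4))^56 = (11) = [0, 1, 2, 3, 4, 5, 6, 7, 8, 9, 10, 11]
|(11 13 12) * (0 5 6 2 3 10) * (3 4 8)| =24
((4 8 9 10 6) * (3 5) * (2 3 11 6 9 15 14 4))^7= (2 5 6 3 11)(4 14 15 8)(9 10)= [0, 1, 5, 11, 14, 6, 3, 7, 4, 10, 9, 2, 12, 13, 15, 8]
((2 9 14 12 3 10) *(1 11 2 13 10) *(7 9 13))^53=(1 13 9 3 2 7 12 11 10 14)=[0, 13, 7, 2, 4, 5, 6, 12, 8, 3, 14, 10, 11, 9, 1]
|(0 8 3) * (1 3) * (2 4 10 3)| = |(0 8 1 2 4 10 3)| = 7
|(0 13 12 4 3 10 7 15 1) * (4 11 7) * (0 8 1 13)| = 30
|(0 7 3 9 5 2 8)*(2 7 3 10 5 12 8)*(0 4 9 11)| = |(0 3 11)(4 9 12 8)(5 7 10)| = 12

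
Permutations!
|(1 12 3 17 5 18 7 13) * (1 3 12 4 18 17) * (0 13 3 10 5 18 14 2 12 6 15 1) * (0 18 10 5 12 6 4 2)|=|(0 13 5 17 10 12 4 14)(1 2 6 15)(3 18 7)|=24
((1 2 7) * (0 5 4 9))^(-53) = (0 9 4 5)(1 2 7) = [9, 2, 7, 3, 5, 0, 6, 1, 8, 4]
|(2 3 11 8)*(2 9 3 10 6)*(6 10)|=4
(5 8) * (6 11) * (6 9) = (5 8)(6 11 9) = [0, 1, 2, 3, 4, 8, 11, 7, 5, 6, 10, 9]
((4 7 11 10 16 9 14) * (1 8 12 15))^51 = [0, 15, 2, 3, 11, 5, 6, 10, 1, 4, 9, 16, 8, 13, 7, 12, 14] = (1 15 12 8)(4 11 16 14 7 10 9)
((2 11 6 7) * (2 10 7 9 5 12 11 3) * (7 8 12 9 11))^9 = [0, 1, 3, 2, 4, 9, 11, 10, 12, 5, 8, 6, 7] = (2 3)(5 9)(6 11)(7 10 8 12)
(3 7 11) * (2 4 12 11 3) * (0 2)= (0 2 4 12 11)(3 7)= [2, 1, 4, 7, 12, 5, 6, 3, 8, 9, 10, 0, 11]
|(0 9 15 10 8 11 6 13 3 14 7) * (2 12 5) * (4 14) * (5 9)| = 15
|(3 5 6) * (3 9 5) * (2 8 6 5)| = 4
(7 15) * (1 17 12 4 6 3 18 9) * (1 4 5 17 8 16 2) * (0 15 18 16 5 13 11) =[15, 8, 1, 16, 6, 17, 3, 18, 5, 4, 10, 0, 13, 11, 14, 7, 2, 12, 9] =(0 15 7 18 9 4 6 3 16 2 1 8 5 17 12 13 11)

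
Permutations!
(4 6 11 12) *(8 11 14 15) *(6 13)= (4 13 6 14 15 8 11 12)= [0, 1, 2, 3, 13, 5, 14, 7, 11, 9, 10, 12, 4, 6, 15, 8]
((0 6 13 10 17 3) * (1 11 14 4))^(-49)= (0 3 17 10 13 6)(1 4 14 11)= [3, 4, 2, 17, 14, 5, 0, 7, 8, 9, 13, 1, 12, 6, 11, 15, 16, 10]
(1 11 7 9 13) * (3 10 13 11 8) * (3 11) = (1 8 11 7 9 3 10 13) = [0, 8, 2, 10, 4, 5, 6, 9, 11, 3, 13, 7, 12, 1]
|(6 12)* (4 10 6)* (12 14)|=5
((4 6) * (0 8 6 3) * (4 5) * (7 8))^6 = (0 3 4 5 6 8 7) = [3, 1, 2, 4, 5, 6, 8, 0, 7]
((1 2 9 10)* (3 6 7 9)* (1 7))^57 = [0, 2, 3, 6, 4, 5, 1, 7, 8, 9, 10] = (10)(1 2 3 6)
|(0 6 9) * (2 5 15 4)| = 12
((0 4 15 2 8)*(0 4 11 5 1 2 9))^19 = (0 11 5 1 2 8 4 15 9) = [11, 2, 8, 3, 15, 1, 6, 7, 4, 0, 10, 5, 12, 13, 14, 9]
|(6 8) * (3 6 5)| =|(3 6 8 5)| =4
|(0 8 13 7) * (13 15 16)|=|(0 8 15 16 13 7)|=6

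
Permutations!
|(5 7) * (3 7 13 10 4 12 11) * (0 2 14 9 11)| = 12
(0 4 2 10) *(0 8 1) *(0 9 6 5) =[4, 9, 10, 3, 2, 0, 5, 7, 1, 6, 8] =(0 4 2 10 8 1 9 6 5)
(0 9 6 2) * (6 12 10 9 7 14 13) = (0 7 14 13 6 2)(9 12 10) = [7, 1, 0, 3, 4, 5, 2, 14, 8, 12, 9, 11, 10, 6, 13]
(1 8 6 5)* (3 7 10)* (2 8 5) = (1 5)(2 8 6)(3 7 10) = [0, 5, 8, 7, 4, 1, 2, 10, 6, 9, 3]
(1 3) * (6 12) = (1 3)(6 12) = [0, 3, 2, 1, 4, 5, 12, 7, 8, 9, 10, 11, 6]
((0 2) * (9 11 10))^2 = [0, 1, 2, 3, 4, 5, 6, 7, 8, 10, 11, 9] = (9 10 11)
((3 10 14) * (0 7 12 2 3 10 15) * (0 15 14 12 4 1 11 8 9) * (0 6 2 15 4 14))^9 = (0 8 12 3 11 10 2 1 14 6 4 7 9 15) = [8, 14, 1, 11, 7, 5, 4, 9, 12, 15, 2, 10, 3, 13, 6, 0]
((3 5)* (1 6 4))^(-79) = (1 4 6)(3 5) = [0, 4, 2, 5, 6, 3, 1]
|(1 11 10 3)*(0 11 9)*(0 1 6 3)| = |(0 11 10)(1 9)(3 6)| = 6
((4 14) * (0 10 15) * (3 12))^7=(0 10 15)(3 12)(4 14)=[10, 1, 2, 12, 14, 5, 6, 7, 8, 9, 15, 11, 3, 13, 4, 0]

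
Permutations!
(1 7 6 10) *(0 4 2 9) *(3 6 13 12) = [4, 7, 9, 6, 2, 5, 10, 13, 8, 0, 1, 11, 3, 12] = (0 4 2 9)(1 7 13 12 3 6 10)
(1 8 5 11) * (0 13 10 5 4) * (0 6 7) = (0 13 10 5 11 1 8 4 6 7) = [13, 8, 2, 3, 6, 11, 7, 0, 4, 9, 5, 1, 12, 10]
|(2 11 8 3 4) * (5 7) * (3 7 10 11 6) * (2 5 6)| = 8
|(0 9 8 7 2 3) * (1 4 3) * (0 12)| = |(0 9 8 7 2 1 4 3 12)| = 9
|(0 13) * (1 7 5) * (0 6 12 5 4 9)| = |(0 13 6 12 5 1 7 4 9)| = 9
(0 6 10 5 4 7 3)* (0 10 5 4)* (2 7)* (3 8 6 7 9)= (0 7 8 6 5)(2 9 3 10 4)= [7, 1, 9, 10, 2, 0, 5, 8, 6, 3, 4]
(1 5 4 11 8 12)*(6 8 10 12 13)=(1 5 4 11 10 12)(6 8 13)=[0, 5, 2, 3, 11, 4, 8, 7, 13, 9, 12, 10, 1, 6]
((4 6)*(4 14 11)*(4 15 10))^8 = [0, 1, 2, 3, 14, 5, 11, 7, 8, 9, 6, 10, 12, 13, 15, 4] = (4 14 15)(6 11 10)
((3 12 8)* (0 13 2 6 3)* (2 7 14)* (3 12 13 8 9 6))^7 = (0 8)(2 13 14 3 7)(6 12 9) = [8, 1, 13, 7, 4, 5, 12, 2, 0, 6, 10, 11, 9, 14, 3]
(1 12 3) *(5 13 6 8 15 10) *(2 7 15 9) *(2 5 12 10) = (1 10 12 3)(2 7 15)(5 13 6 8 9) = [0, 10, 7, 1, 4, 13, 8, 15, 9, 5, 12, 11, 3, 6, 14, 2]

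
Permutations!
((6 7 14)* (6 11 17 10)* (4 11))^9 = (4 17 6 14 11 10 7) = [0, 1, 2, 3, 17, 5, 14, 4, 8, 9, 7, 10, 12, 13, 11, 15, 16, 6]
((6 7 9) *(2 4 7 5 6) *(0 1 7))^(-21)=(0 9)(1 2)(4 7)(5 6)=[9, 2, 1, 3, 7, 6, 5, 4, 8, 0]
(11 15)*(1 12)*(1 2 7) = [0, 12, 7, 3, 4, 5, 6, 1, 8, 9, 10, 15, 2, 13, 14, 11] = (1 12 2 7)(11 15)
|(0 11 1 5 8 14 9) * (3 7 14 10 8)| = |(0 11 1 5 3 7 14 9)(8 10)| = 8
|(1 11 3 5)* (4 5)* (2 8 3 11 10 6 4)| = |(11)(1 10 6 4 5)(2 8 3)| = 15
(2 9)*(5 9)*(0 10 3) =(0 10 3)(2 5 9) =[10, 1, 5, 0, 4, 9, 6, 7, 8, 2, 3]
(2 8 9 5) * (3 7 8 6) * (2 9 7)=(2 6 3)(5 9)(7 8)=[0, 1, 6, 2, 4, 9, 3, 8, 7, 5]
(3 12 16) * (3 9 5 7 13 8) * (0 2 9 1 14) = (0 2 9 5 7 13 8 3 12 16 1 14) = [2, 14, 9, 12, 4, 7, 6, 13, 3, 5, 10, 11, 16, 8, 0, 15, 1]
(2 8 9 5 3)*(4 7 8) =(2 4 7 8 9 5 3) =[0, 1, 4, 2, 7, 3, 6, 8, 9, 5]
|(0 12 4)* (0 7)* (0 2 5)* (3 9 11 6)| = |(0 12 4 7 2 5)(3 9 11 6)| = 12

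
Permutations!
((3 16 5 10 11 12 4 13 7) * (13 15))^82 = (3 5 11 4 13)(7 16 10 12 15) = [0, 1, 2, 5, 13, 11, 6, 16, 8, 9, 12, 4, 15, 3, 14, 7, 10]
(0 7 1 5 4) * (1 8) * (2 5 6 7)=(0 2 5 4)(1 6 7 8)=[2, 6, 5, 3, 0, 4, 7, 8, 1]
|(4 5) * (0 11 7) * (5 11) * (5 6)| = |(0 6 5 4 11 7)| = 6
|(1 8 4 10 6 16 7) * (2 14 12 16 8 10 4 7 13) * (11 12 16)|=|(1 10 6 8 7)(2 14 16 13)(11 12)|=20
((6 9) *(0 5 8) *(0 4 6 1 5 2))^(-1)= (0 2)(1 9 6 4 8 5)= [2, 9, 0, 3, 8, 1, 4, 7, 5, 6]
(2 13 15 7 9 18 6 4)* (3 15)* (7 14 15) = (2 13 3 7 9 18 6 4)(14 15) = [0, 1, 13, 7, 2, 5, 4, 9, 8, 18, 10, 11, 12, 3, 15, 14, 16, 17, 6]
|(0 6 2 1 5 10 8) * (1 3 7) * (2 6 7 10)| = |(0 7 1 5 2 3 10 8)| = 8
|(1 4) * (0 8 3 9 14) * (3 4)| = 7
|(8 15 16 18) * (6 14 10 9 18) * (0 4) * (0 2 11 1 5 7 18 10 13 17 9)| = |(0 4 2 11 1 5 7 18 8 15 16 6 14 13 17 9 10)| = 17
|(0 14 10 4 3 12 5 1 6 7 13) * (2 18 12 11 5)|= |(0 14 10 4 3 11 5 1 6 7 13)(2 18 12)|= 33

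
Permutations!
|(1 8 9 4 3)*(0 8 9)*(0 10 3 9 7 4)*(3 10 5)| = 8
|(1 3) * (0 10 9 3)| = 5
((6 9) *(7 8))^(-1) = (6 9)(7 8) = [0, 1, 2, 3, 4, 5, 9, 8, 7, 6]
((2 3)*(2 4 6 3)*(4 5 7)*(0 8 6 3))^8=[6, 1, 2, 3, 4, 5, 8, 7, 0]=(0 6 8)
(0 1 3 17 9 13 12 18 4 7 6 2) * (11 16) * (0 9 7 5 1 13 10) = (0 13 12 18 4 5 1 3 17 7 6 2 9 10)(11 16) = [13, 3, 9, 17, 5, 1, 2, 6, 8, 10, 0, 16, 18, 12, 14, 15, 11, 7, 4]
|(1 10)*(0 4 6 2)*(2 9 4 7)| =|(0 7 2)(1 10)(4 6 9)| =6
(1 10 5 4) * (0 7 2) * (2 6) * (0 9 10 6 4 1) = [7, 6, 9, 3, 0, 1, 2, 4, 8, 10, 5] = (0 7 4)(1 6 2 9 10 5)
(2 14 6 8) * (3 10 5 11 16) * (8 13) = (2 14 6 13 8)(3 10 5 11 16) = [0, 1, 14, 10, 4, 11, 13, 7, 2, 9, 5, 16, 12, 8, 6, 15, 3]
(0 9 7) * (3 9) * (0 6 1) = (0 3 9 7 6 1) = [3, 0, 2, 9, 4, 5, 1, 6, 8, 7]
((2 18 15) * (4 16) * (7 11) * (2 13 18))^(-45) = (18)(4 16)(7 11) = [0, 1, 2, 3, 16, 5, 6, 11, 8, 9, 10, 7, 12, 13, 14, 15, 4, 17, 18]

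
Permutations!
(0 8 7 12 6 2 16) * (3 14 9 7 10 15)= (0 8 10 15 3 14 9 7 12 6 2 16)= [8, 1, 16, 14, 4, 5, 2, 12, 10, 7, 15, 11, 6, 13, 9, 3, 0]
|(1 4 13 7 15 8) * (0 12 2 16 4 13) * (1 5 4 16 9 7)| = 18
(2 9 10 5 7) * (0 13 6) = (0 13 6)(2 9 10 5 7) = [13, 1, 9, 3, 4, 7, 0, 2, 8, 10, 5, 11, 12, 6]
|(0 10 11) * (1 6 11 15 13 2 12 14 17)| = 11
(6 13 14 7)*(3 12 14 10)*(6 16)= [0, 1, 2, 12, 4, 5, 13, 16, 8, 9, 3, 11, 14, 10, 7, 15, 6]= (3 12 14 7 16 6 13 10)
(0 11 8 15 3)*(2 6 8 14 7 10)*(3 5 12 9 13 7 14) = (0 11 3)(2 6 8 15 5 12 9 13 7 10) = [11, 1, 6, 0, 4, 12, 8, 10, 15, 13, 2, 3, 9, 7, 14, 5]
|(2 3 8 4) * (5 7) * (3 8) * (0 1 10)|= |(0 1 10)(2 8 4)(5 7)|= 6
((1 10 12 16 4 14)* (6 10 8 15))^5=(1 12 8 16 15 4 6 14 10)=[0, 12, 2, 3, 6, 5, 14, 7, 16, 9, 1, 11, 8, 13, 10, 4, 15]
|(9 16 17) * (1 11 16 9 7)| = 5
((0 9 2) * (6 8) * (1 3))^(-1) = [2, 3, 9, 1, 4, 5, 8, 7, 6, 0] = (0 2 9)(1 3)(6 8)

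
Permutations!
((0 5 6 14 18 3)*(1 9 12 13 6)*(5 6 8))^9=(0 3 18 14 6)(1 13)(5 12)(8 9)=[3, 13, 2, 18, 4, 12, 0, 7, 9, 8, 10, 11, 5, 1, 6, 15, 16, 17, 14]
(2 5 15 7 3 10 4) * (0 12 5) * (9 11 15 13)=(0 12 5 13 9 11 15 7 3 10 4 2)=[12, 1, 0, 10, 2, 13, 6, 3, 8, 11, 4, 15, 5, 9, 14, 7]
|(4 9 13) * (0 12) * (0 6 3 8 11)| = 6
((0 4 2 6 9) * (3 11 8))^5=(3 8 11)=[0, 1, 2, 8, 4, 5, 6, 7, 11, 9, 10, 3]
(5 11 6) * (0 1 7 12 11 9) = [1, 7, 2, 3, 4, 9, 5, 12, 8, 0, 10, 6, 11] = (0 1 7 12 11 6 5 9)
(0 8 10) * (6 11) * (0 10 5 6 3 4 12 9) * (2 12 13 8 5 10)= (0 5 6 11 3 4 13 8 10 2 12 9)= [5, 1, 12, 4, 13, 6, 11, 7, 10, 0, 2, 3, 9, 8]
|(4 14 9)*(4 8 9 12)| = |(4 14 12)(8 9)| = 6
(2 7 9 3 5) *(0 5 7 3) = (0 5 2 3 7 9) = [5, 1, 3, 7, 4, 2, 6, 9, 8, 0]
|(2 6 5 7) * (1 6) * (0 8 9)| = 15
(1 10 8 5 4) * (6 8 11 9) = (1 10 11 9 6 8 5 4) = [0, 10, 2, 3, 1, 4, 8, 7, 5, 6, 11, 9]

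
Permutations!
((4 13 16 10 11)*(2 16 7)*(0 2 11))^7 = (0 10 16 2)(4 11 7 13) = [10, 1, 0, 3, 11, 5, 6, 13, 8, 9, 16, 7, 12, 4, 14, 15, 2]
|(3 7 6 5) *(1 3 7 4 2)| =|(1 3 4 2)(5 7 6)| =12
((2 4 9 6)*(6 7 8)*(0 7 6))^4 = (9)(0 7 8) = [7, 1, 2, 3, 4, 5, 6, 8, 0, 9]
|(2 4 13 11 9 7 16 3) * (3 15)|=|(2 4 13 11 9 7 16 15 3)|=9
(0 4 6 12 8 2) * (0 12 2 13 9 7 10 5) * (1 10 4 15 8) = [15, 10, 12, 3, 6, 0, 2, 4, 13, 7, 5, 11, 1, 9, 14, 8] = (0 15 8 13 9 7 4 6 2 12 1 10 5)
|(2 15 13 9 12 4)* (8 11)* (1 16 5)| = 6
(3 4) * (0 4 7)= (0 4 3 7)= [4, 1, 2, 7, 3, 5, 6, 0]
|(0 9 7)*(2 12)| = |(0 9 7)(2 12)| = 6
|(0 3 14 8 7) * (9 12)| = 10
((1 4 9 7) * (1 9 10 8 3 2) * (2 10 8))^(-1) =(1 2 10 3 8 4)(7 9) =[0, 2, 10, 8, 1, 5, 6, 9, 4, 7, 3]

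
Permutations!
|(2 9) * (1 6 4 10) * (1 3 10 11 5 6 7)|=|(1 7)(2 9)(3 10)(4 11 5 6)|=4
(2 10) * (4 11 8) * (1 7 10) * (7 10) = (1 10 2)(4 11 8) = [0, 10, 1, 3, 11, 5, 6, 7, 4, 9, 2, 8]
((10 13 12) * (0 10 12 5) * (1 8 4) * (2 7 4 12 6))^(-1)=[5, 4, 6, 3, 7, 13, 12, 2, 1, 9, 0, 11, 8, 10]=(0 5 13 10)(1 4 7 2 6 12 8)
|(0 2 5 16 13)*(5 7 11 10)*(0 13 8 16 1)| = |(0 2 7 11 10 5 1)(8 16)| = 14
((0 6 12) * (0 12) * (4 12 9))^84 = (12) = [0, 1, 2, 3, 4, 5, 6, 7, 8, 9, 10, 11, 12]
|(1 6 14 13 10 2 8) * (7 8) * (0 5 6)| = 10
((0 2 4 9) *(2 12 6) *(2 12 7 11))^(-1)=(0 9 4 2 11 7)(6 12)=[9, 1, 11, 3, 2, 5, 12, 0, 8, 4, 10, 7, 6]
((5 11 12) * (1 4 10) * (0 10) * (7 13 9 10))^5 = [1, 9, 2, 3, 10, 12, 6, 4, 8, 7, 13, 5, 11, 0] = (0 1 9 7 4 10 13)(5 12 11)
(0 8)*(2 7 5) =(0 8)(2 7 5) =[8, 1, 7, 3, 4, 2, 6, 5, 0]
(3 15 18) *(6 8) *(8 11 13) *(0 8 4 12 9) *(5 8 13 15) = (0 13 4 12 9)(3 5 8 6 11 15 18) = [13, 1, 2, 5, 12, 8, 11, 7, 6, 0, 10, 15, 9, 4, 14, 18, 16, 17, 3]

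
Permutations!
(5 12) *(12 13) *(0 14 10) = (0 14 10)(5 13 12) = [14, 1, 2, 3, 4, 13, 6, 7, 8, 9, 0, 11, 5, 12, 10]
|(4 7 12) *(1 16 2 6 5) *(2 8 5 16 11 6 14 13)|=|(1 11 6 16 8 5)(2 14 13)(4 7 12)|=6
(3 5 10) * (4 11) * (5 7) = (3 7 5 10)(4 11) = [0, 1, 2, 7, 11, 10, 6, 5, 8, 9, 3, 4]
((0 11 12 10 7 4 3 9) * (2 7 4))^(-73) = (0 4 11 3 12 9 10)(2 7) = [4, 1, 7, 12, 11, 5, 6, 2, 8, 10, 0, 3, 9]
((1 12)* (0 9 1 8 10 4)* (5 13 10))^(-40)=(0 5 9 13 1 10 12 4 8)=[5, 10, 2, 3, 8, 9, 6, 7, 0, 13, 12, 11, 4, 1]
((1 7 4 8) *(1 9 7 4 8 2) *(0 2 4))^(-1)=(0 1 2)(7 9 8)=[1, 2, 0, 3, 4, 5, 6, 9, 7, 8]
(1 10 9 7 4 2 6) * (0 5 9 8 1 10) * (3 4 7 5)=(0 3 4 2 6 10 8 1)(5 9)=[3, 0, 6, 4, 2, 9, 10, 7, 1, 5, 8]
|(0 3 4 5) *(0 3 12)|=6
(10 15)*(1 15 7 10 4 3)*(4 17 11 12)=(1 15 17 11 12 4 3)(7 10)=[0, 15, 2, 1, 3, 5, 6, 10, 8, 9, 7, 12, 4, 13, 14, 17, 16, 11]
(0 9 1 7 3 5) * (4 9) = (0 4 9 1 7 3 5) = [4, 7, 2, 5, 9, 0, 6, 3, 8, 1]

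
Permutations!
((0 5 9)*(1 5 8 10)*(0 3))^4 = [5, 0, 2, 1, 4, 8, 6, 7, 9, 10, 3] = (0 5 8 9 10 3 1)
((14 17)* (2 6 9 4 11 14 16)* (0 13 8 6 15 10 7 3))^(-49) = (0 15 14 6 3 2 11 8 7 16 4 13 10 17 9) = [15, 1, 11, 2, 13, 5, 3, 16, 7, 0, 17, 8, 12, 10, 6, 14, 4, 9]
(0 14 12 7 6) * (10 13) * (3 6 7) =[14, 1, 2, 6, 4, 5, 0, 7, 8, 9, 13, 11, 3, 10, 12] =(0 14 12 3 6)(10 13)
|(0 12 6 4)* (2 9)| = |(0 12 6 4)(2 9)| = 4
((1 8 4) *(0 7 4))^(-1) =[8, 4, 2, 3, 7, 5, 6, 0, 1] =(0 8 1 4 7)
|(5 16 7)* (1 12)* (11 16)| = 4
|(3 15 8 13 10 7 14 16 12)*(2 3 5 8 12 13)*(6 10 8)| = |(2 3 15 12 5 6 10 7 14 16 13 8)| = 12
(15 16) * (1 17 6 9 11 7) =(1 17 6 9 11 7)(15 16) =[0, 17, 2, 3, 4, 5, 9, 1, 8, 11, 10, 7, 12, 13, 14, 16, 15, 6]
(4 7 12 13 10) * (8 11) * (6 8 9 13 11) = (4 7 12 11 9 13 10)(6 8) = [0, 1, 2, 3, 7, 5, 8, 12, 6, 13, 4, 9, 11, 10]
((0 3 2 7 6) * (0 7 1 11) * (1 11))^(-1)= (0 11 2 3)(6 7)= [11, 1, 3, 0, 4, 5, 7, 6, 8, 9, 10, 2]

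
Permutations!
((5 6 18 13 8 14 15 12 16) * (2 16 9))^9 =(2 12 14 13 6 16 9 15 8 18 5) =[0, 1, 12, 3, 4, 2, 16, 7, 18, 15, 10, 11, 14, 6, 13, 8, 9, 17, 5]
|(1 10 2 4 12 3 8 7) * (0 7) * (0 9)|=10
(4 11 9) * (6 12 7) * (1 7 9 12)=(1 7 6)(4 11 12 9)=[0, 7, 2, 3, 11, 5, 1, 6, 8, 4, 10, 12, 9]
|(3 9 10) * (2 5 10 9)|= |(2 5 10 3)|= 4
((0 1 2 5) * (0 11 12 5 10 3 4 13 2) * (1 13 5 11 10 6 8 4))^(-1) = [1, 3, 13, 10, 8, 4, 2, 7, 6, 9, 5, 12, 11, 0] = (0 1 3 10 5 4 8 6 2 13)(11 12)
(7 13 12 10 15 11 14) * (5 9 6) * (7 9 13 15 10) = (5 13 12 7 15 11 14 9 6) = [0, 1, 2, 3, 4, 13, 5, 15, 8, 6, 10, 14, 7, 12, 9, 11]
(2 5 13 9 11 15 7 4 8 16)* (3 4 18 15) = (2 5 13 9 11 3 4 8 16)(7 18 15) = [0, 1, 5, 4, 8, 13, 6, 18, 16, 11, 10, 3, 12, 9, 14, 7, 2, 17, 15]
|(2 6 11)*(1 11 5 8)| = 6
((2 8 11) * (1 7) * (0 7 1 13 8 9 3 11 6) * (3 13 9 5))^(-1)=(0 6 8 13 9 7)(2 11 3 5)=[6, 1, 11, 5, 4, 2, 8, 0, 13, 7, 10, 3, 12, 9]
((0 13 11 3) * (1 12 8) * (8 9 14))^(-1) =[3, 8, 2, 11, 4, 5, 6, 7, 14, 12, 10, 13, 1, 0, 9] =(0 3 11 13)(1 8 14 9 12)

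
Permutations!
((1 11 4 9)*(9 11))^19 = [0, 9, 2, 3, 11, 5, 6, 7, 8, 1, 10, 4] = (1 9)(4 11)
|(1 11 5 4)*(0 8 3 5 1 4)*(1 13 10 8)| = |(0 1 11 13 10 8 3 5)| = 8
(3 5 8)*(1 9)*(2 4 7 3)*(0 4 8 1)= [4, 9, 8, 5, 7, 1, 6, 3, 2, 0]= (0 4 7 3 5 1 9)(2 8)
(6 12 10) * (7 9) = (6 12 10)(7 9) = [0, 1, 2, 3, 4, 5, 12, 9, 8, 7, 6, 11, 10]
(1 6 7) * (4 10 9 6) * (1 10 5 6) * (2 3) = (1 4 5 6 7 10 9)(2 3) = [0, 4, 3, 2, 5, 6, 7, 10, 8, 1, 9]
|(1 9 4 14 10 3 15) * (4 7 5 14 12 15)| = |(1 9 7 5 14 10 3 4 12 15)| = 10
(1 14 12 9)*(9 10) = (1 14 12 10 9) = [0, 14, 2, 3, 4, 5, 6, 7, 8, 1, 9, 11, 10, 13, 12]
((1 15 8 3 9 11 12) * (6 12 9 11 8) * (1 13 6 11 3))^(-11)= (1 8 9 11 15)(6 12 13)= [0, 8, 2, 3, 4, 5, 12, 7, 9, 11, 10, 15, 13, 6, 14, 1]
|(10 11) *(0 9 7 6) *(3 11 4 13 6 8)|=10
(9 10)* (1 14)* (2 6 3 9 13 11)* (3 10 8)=(1 14)(2 6 10 13 11)(3 9 8)=[0, 14, 6, 9, 4, 5, 10, 7, 3, 8, 13, 2, 12, 11, 1]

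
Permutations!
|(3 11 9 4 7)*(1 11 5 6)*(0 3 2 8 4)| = 28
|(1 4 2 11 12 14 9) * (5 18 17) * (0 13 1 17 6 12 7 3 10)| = |(0 13 1 4 2 11 7 3 10)(5 18 6 12 14 9 17)| = 63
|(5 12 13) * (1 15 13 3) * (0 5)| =7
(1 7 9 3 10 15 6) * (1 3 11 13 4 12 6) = (1 7 9 11 13 4 12 6 3 10 15) = [0, 7, 2, 10, 12, 5, 3, 9, 8, 11, 15, 13, 6, 4, 14, 1]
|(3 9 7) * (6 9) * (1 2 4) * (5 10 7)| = 6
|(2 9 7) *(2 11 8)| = |(2 9 7 11 8)| = 5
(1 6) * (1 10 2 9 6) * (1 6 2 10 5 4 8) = [0, 6, 9, 3, 8, 4, 5, 7, 1, 2, 10] = (10)(1 6 5 4 8)(2 9)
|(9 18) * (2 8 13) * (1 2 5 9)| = 7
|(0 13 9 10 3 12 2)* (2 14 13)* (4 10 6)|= 8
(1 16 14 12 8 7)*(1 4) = (1 16 14 12 8 7 4) = [0, 16, 2, 3, 1, 5, 6, 4, 7, 9, 10, 11, 8, 13, 12, 15, 14]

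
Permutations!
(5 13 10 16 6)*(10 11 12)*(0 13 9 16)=(0 13 11 12 10)(5 9 16 6)=[13, 1, 2, 3, 4, 9, 5, 7, 8, 16, 0, 12, 10, 11, 14, 15, 6]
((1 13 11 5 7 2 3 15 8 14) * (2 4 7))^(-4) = (1 3 13 15 11 8 5 14 2) = [0, 3, 1, 13, 4, 14, 6, 7, 5, 9, 10, 8, 12, 15, 2, 11]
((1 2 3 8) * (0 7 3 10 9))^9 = [7, 2, 10, 8, 4, 5, 6, 3, 1, 0, 9] = (0 7 3 8 1 2 10 9)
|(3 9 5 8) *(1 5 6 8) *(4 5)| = |(1 4 5)(3 9 6 8)| = 12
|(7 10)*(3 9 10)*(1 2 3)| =6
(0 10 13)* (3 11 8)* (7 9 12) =(0 10 13)(3 11 8)(7 9 12) =[10, 1, 2, 11, 4, 5, 6, 9, 3, 12, 13, 8, 7, 0]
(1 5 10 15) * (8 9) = (1 5 10 15)(8 9) = [0, 5, 2, 3, 4, 10, 6, 7, 9, 8, 15, 11, 12, 13, 14, 1]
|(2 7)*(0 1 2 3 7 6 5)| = |(0 1 2 6 5)(3 7)| = 10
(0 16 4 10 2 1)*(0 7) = (0 16 4 10 2 1 7) = [16, 7, 1, 3, 10, 5, 6, 0, 8, 9, 2, 11, 12, 13, 14, 15, 4]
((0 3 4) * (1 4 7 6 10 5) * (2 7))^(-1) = [4, 5, 3, 0, 1, 10, 7, 2, 8, 9, 6] = (0 4 1 5 10 6 7 2 3)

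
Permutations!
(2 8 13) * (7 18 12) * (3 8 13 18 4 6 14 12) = (2 13)(3 8 18)(4 6 14 12 7) = [0, 1, 13, 8, 6, 5, 14, 4, 18, 9, 10, 11, 7, 2, 12, 15, 16, 17, 3]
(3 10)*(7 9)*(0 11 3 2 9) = (0 11 3 10 2 9 7) = [11, 1, 9, 10, 4, 5, 6, 0, 8, 7, 2, 3]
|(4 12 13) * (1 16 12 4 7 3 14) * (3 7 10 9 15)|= 9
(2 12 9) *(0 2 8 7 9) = (0 2 12)(7 9 8) = [2, 1, 12, 3, 4, 5, 6, 9, 7, 8, 10, 11, 0]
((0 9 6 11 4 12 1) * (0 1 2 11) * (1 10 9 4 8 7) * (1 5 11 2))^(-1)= (0 6 9 10 1 12 4)(5 7 8 11)= [6, 12, 2, 3, 0, 7, 9, 8, 11, 10, 1, 5, 4]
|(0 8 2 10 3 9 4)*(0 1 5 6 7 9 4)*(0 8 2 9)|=|(0 2 10 3 4 1 5 6 7)(8 9)|=18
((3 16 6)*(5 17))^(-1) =(3 6 16)(5 17) =[0, 1, 2, 6, 4, 17, 16, 7, 8, 9, 10, 11, 12, 13, 14, 15, 3, 5]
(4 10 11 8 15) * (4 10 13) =(4 13)(8 15 10 11) =[0, 1, 2, 3, 13, 5, 6, 7, 15, 9, 11, 8, 12, 4, 14, 10]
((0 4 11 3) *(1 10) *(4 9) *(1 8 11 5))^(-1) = [3, 5, 2, 11, 9, 4, 6, 7, 10, 0, 1, 8] = (0 3 11 8 10 1 5 4 9)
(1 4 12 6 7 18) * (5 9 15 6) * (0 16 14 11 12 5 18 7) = (0 16 14 11 12 18 1 4 5 9 15 6) = [16, 4, 2, 3, 5, 9, 0, 7, 8, 15, 10, 12, 18, 13, 11, 6, 14, 17, 1]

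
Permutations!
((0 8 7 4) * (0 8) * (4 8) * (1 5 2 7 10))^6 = (10) = [0, 1, 2, 3, 4, 5, 6, 7, 8, 9, 10]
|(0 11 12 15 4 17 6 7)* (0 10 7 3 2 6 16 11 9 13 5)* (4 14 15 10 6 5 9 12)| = 8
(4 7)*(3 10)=(3 10)(4 7)=[0, 1, 2, 10, 7, 5, 6, 4, 8, 9, 3]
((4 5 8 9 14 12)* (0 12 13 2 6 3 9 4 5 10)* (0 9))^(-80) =[4, 1, 12, 8, 13, 9, 5, 7, 14, 6, 2, 11, 10, 0, 3] =(0 4 13)(2 12 10)(3 8 14)(5 9 6)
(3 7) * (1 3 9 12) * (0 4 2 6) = (0 4 2 6)(1 3 7 9 12) = [4, 3, 6, 7, 2, 5, 0, 9, 8, 12, 10, 11, 1]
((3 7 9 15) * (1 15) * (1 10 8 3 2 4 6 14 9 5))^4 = (1 6 8)(2 9 7)(3 15 14)(4 10 5) = [0, 6, 9, 15, 10, 4, 8, 2, 1, 7, 5, 11, 12, 13, 3, 14]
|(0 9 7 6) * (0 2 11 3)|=7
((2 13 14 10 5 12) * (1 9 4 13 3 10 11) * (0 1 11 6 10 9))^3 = [1, 0, 4, 13, 6, 3, 12, 7, 8, 14, 2, 11, 9, 10, 5] = (0 1)(2 4 6 12 9 14 5 3 13 10)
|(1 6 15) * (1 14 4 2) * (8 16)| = 6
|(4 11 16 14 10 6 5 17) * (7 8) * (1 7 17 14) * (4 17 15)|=28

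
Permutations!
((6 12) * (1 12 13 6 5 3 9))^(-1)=(1 9 3 5 12)(6 13)=[0, 9, 2, 5, 4, 12, 13, 7, 8, 3, 10, 11, 1, 6]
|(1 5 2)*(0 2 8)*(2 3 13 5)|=|(0 3 13 5 8)(1 2)|=10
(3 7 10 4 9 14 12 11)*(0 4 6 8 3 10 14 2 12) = (0 4 9 2 12 11 10 6 8 3 7 14) = [4, 1, 12, 7, 9, 5, 8, 14, 3, 2, 6, 10, 11, 13, 0]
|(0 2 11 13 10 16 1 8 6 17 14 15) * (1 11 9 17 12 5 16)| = |(0 2 9 17 14 15)(1 8 6 12 5 16 11 13 10)| = 18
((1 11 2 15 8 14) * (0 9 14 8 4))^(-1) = (0 4 15 2 11 1 14 9) = [4, 14, 11, 3, 15, 5, 6, 7, 8, 0, 10, 1, 12, 13, 9, 2]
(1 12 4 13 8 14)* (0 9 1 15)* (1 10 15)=(0 9 10 15)(1 12 4 13 8 14)=[9, 12, 2, 3, 13, 5, 6, 7, 14, 10, 15, 11, 4, 8, 1, 0]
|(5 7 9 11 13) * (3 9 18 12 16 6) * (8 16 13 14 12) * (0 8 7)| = 22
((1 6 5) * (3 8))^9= (3 8)= [0, 1, 2, 8, 4, 5, 6, 7, 3]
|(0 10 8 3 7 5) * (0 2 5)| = |(0 10 8 3 7)(2 5)| = 10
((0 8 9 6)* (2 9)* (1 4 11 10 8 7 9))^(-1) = [6, 2, 8, 3, 1, 5, 9, 0, 10, 7, 11, 4] = (0 6 9 7)(1 2 8 10 11 4)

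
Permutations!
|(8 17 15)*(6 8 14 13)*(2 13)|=7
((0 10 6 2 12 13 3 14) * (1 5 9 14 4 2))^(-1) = (0 14 9 5 1 6 10)(2 4 3 13 12) = [14, 6, 4, 13, 3, 1, 10, 7, 8, 5, 0, 11, 2, 12, 9]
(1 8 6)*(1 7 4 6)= [0, 8, 2, 3, 6, 5, 7, 4, 1]= (1 8)(4 6 7)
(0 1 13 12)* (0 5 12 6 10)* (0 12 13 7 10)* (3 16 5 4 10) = (0 1 7 3 16 5 13 6)(4 10 12) = [1, 7, 2, 16, 10, 13, 0, 3, 8, 9, 12, 11, 4, 6, 14, 15, 5]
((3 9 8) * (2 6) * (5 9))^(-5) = (2 6)(3 8 9 5) = [0, 1, 6, 8, 4, 3, 2, 7, 9, 5]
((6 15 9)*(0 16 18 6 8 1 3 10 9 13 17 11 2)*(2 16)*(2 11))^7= (0 17 15 18 11 2 13 6 16)(1 10 8 3 9)= [17, 10, 13, 9, 4, 5, 16, 7, 3, 1, 8, 2, 12, 6, 14, 18, 0, 15, 11]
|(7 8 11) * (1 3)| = |(1 3)(7 8 11)| = 6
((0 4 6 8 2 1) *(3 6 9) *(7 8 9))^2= (0 7 2)(1 4 8)(3 9 6)= [7, 4, 0, 9, 8, 5, 3, 2, 1, 6]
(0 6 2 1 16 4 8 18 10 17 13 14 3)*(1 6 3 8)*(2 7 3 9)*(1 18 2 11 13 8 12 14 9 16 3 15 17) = [16, 3, 6, 0, 18, 5, 7, 15, 2, 11, 1, 13, 14, 9, 12, 17, 4, 8, 10] = (0 16 4 18 10 1 3)(2 6 7 15 17 8)(9 11 13)(12 14)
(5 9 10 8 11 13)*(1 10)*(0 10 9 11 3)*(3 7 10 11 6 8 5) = [11, 9, 2, 0, 4, 6, 8, 10, 7, 1, 5, 13, 12, 3] = (0 11 13 3)(1 9)(5 6 8 7 10)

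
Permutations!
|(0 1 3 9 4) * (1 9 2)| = |(0 9 4)(1 3 2)| = 3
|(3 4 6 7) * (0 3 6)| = 6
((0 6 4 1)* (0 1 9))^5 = (0 6 4 9) = [6, 1, 2, 3, 9, 5, 4, 7, 8, 0]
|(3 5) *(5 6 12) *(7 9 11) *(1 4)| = |(1 4)(3 6 12 5)(7 9 11)| = 12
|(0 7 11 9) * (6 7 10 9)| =|(0 10 9)(6 7 11)| =3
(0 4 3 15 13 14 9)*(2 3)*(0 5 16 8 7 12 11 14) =(0 4 2 3 15 13)(5 16 8 7 12 11 14 9) =[4, 1, 3, 15, 2, 16, 6, 12, 7, 5, 10, 14, 11, 0, 9, 13, 8]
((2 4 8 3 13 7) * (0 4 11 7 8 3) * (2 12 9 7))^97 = (0 3 8 4 13)(2 11)(7 12 9) = [3, 1, 11, 8, 13, 5, 6, 12, 4, 7, 10, 2, 9, 0]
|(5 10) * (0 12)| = |(0 12)(5 10)| = 2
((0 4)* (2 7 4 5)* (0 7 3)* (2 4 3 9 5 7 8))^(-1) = (0 3 7)(2 8 4 5 9) = [3, 1, 8, 7, 5, 9, 6, 0, 4, 2]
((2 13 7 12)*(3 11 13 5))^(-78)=[0, 1, 12, 5, 4, 2, 6, 13, 8, 9, 10, 3, 7, 11]=(2 12 7 13 11 3 5)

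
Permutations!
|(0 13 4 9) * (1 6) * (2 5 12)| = |(0 13 4 9)(1 6)(2 5 12)| = 12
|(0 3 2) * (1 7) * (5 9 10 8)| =|(0 3 2)(1 7)(5 9 10 8)| =12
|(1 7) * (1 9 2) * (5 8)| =|(1 7 9 2)(5 8)| =4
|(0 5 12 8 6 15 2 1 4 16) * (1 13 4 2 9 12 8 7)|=13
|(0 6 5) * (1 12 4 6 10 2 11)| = |(0 10 2 11 1 12 4 6 5)| = 9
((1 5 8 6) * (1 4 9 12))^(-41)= (1 5 8 6 4 9 12)= [0, 5, 2, 3, 9, 8, 4, 7, 6, 12, 10, 11, 1]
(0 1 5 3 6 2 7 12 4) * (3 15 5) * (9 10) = [1, 3, 7, 6, 0, 15, 2, 12, 8, 10, 9, 11, 4, 13, 14, 5] = (0 1 3 6 2 7 12 4)(5 15)(9 10)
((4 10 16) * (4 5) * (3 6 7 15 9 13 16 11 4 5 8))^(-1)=(3 8 16 13 9 15 7 6)(4 11 10)=[0, 1, 2, 8, 11, 5, 3, 6, 16, 15, 4, 10, 12, 9, 14, 7, 13]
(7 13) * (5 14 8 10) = (5 14 8 10)(7 13) = [0, 1, 2, 3, 4, 14, 6, 13, 10, 9, 5, 11, 12, 7, 8]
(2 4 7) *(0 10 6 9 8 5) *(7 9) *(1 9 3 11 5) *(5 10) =[5, 9, 4, 11, 3, 0, 7, 2, 1, 8, 6, 10] =(0 5)(1 9 8)(2 4 3 11 10 6 7)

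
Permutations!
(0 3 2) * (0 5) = (0 3 2 5) = [3, 1, 5, 2, 4, 0]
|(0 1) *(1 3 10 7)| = 5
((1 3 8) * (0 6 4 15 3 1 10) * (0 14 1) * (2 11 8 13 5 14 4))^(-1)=(0 1 14 5 13 3 15 4 10 8 11 2 6)=[1, 14, 6, 15, 10, 13, 0, 7, 11, 9, 8, 2, 12, 3, 5, 4]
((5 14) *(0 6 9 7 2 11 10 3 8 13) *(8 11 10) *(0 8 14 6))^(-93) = [0, 1, 6, 7, 4, 3, 11, 5, 13, 14, 9, 2, 12, 8, 10] = (2 6 11)(3 7 5)(8 13)(9 14 10)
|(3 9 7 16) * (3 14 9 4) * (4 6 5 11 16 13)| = 10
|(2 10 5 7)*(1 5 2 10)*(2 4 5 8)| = 12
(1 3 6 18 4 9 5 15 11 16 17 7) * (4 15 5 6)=(1 3 4 9 6 18 15 11 16 17 7)=[0, 3, 2, 4, 9, 5, 18, 1, 8, 6, 10, 16, 12, 13, 14, 11, 17, 7, 15]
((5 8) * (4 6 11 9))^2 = (4 11)(6 9) = [0, 1, 2, 3, 11, 5, 9, 7, 8, 6, 10, 4]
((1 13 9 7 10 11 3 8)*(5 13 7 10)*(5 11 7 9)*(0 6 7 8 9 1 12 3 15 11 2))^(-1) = (0 2 7 6)(3 12 8 10 9)(5 13)(11 15) = [2, 1, 7, 12, 4, 13, 0, 6, 10, 3, 9, 15, 8, 5, 14, 11]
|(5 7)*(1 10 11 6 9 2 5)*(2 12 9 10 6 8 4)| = |(1 6 10 11 8 4 2 5 7)(9 12)| = 18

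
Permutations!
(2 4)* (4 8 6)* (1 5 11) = (1 5 11)(2 8 6 4) = [0, 5, 8, 3, 2, 11, 4, 7, 6, 9, 10, 1]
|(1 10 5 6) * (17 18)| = 4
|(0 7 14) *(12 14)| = |(0 7 12 14)| = 4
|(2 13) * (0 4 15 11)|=4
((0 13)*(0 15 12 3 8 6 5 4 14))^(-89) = [13, 1, 2, 8, 14, 4, 5, 7, 6, 9, 10, 11, 3, 15, 0, 12] = (0 13 15 12 3 8 6 5 4 14)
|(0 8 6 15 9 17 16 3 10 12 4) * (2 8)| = 12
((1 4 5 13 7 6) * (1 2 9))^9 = (1 4 5 13 7 6 2 9) = [0, 4, 9, 3, 5, 13, 2, 6, 8, 1, 10, 11, 12, 7]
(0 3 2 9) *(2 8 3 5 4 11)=(0 5 4 11 2 9)(3 8)=[5, 1, 9, 8, 11, 4, 6, 7, 3, 0, 10, 2]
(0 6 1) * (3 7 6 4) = (0 4 3 7 6 1) = [4, 0, 2, 7, 3, 5, 1, 6]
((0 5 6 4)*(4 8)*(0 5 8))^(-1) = (0 6 5 4 8) = [6, 1, 2, 3, 8, 4, 5, 7, 0]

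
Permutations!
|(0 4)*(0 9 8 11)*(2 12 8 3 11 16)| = 20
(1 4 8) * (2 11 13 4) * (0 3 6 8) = [3, 2, 11, 6, 0, 5, 8, 7, 1, 9, 10, 13, 12, 4] = (0 3 6 8 1 2 11 13 4)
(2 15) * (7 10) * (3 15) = [0, 1, 3, 15, 4, 5, 6, 10, 8, 9, 7, 11, 12, 13, 14, 2] = (2 3 15)(7 10)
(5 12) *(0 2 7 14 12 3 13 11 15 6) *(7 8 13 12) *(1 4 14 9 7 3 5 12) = (0 2 8 13 11 15 6)(1 4 14 3)(7 9) = [2, 4, 8, 1, 14, 5, 0, 9, 13, 7, 10, 15, 12, 11, 3, 6]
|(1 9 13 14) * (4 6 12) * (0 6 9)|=8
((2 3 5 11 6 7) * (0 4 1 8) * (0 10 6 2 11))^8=(0 2 6 1 5 11 10 4 3 7 8)=[2, 5, 6, 7, 3, 11, 1, 8, 0, 9, 4, 10]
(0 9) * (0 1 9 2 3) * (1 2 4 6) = (0 4 6 1 9 2 3) = [4, 9, 3, 0, 6, 5, 1, 7, 8, 2]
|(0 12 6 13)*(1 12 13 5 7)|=|(0 13)(1 12 6 5 7)|=10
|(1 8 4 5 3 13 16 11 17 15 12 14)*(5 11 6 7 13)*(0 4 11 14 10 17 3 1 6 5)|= |(0 4 14 6 7 13 16 5 1 8 11 3)(10 17 15 12)|= 12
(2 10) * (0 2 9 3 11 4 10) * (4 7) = (0 2)(3 11 7 4 10 9) = [2, 1, 0, 11, 10, 5, 6, 4, 8, 3, 9, 7]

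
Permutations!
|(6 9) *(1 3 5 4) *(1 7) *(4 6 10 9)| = 6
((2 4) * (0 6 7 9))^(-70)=(0 7)(6 9)=[7, 1, 2, 3, 4, 5, 9, 0, 8, 6]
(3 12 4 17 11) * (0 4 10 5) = (0 4 17 11 3 12 10 5) = [4, 1, 2, 12, 17, 0, 6, 7, 8, 9, 5, 3, 10, 13, 14, 15, 16, 11]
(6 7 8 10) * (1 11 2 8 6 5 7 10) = (1 11 2 8)(5 7 6 10) = [0, 11, 8, 3, 4, 7, 10, 6, 1, 9, 5, 2]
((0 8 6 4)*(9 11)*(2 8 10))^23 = (0 4 6 8 2 10)(9 11) = [4, 1, 10, 3, 6, 5, 8, 7, 2, 11, 0, 9]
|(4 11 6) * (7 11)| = |(4 7 11 6)| = 4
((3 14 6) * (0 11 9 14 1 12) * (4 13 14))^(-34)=(0 6 9 1 13)(3 4 12 14 11)=[6, 13, 2, 4, 12, 5, 9, 7, 8, 1, 10, 3, 14, 0, 11]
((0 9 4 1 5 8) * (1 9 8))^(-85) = (0 8)(1 5)(4 9) = [8, 5, 2, 3, 9, 1, 6, 7, 0, 4]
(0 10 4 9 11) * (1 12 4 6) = (0 10 6 1 12 4 9 11) = [10, 12, 2, 3, 9, 5, 1, 7, 8, 11, 6, 0, 4]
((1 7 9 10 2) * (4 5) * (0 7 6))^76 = [6, 2, 10, 3, 4, 5, 1, 0, 8, 7, 9] = (0 6 1 2 10 9 7)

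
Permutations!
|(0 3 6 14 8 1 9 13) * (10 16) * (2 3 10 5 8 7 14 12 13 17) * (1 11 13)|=|(0 10 16 5 8 11 13)(1 9 17 2 3 6 12)(7 14)|=14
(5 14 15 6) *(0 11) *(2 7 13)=(0 11)(2 7 13)(5 14 15 6)=[11, 1, 7, 3, 4, 14, 5, 13, 8, 9, 10, 0, 12, 2, 15, 6]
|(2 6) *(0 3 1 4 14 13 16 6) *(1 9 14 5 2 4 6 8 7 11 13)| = |(0 3 9 14 1 6 4 5 2)(7 11 13 16 8)| = 45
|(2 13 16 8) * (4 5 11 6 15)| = 20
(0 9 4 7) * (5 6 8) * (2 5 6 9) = (0 2 5 9 4 7)(6 8) = [2, 1, 5, 3, 7, 9, 8, 0, 6, 4]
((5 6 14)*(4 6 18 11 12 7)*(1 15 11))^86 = (1 6 11 5 7)(4 15 14 12 18) = [0, 6, 2, 3, 15, 7, 11, 1, 8, 9, 10, 5, 18, 13, 12, 14, 16, 17, 4]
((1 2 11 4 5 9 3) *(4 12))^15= (1 3 9 5 4 12 11 2)= [0, 3, 1, 9, 12, 4, 6, 7, 8, 5, 10, 2, 11]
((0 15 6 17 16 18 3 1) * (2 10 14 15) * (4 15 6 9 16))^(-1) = (0 1 3 18 16 9 15 4 17 6 14 10 2) = [1, 3, 0, 18, 17, 5, 14, 7, 8, 15, 2, 11, 12, 13, 10, 4, 9, 6, 16]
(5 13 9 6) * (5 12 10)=(5 13 9 6 12 10)=[0, 1, 2, 3, 4, 13, 12, 7, 8, 6, 5, 11, 10, 9]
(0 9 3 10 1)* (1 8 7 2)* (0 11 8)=(0 9 3 10)(1 11 8 7 2)=[9, 11, 1, 10, 4, 5, 6, 2, 7, 3, 0, 8]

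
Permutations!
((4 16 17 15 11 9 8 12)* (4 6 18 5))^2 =(4 17 11 8 6 5 16 15 9 12 18) =[0, 1, 2, 3, 17, 16, 5, 7, 6, 12, 10, 8, 18, 13, 14, 9, 15, 11, 4]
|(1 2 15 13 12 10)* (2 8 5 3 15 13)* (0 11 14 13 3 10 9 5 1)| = |(0 11 14 13 12 9 5 10)(1 8)(2 3 15)| = 24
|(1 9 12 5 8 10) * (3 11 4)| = |(1 9 12 5 8 10)(3 11 4)| = 6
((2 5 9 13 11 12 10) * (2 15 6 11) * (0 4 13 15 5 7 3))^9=(0 2)(3 13)(4 7)(5 15 11 10 9 6 12)=[2, 1, 0, 13, 7, 15, 12, 4, 8, 6, 9, 10, 5, 3, 14, 11]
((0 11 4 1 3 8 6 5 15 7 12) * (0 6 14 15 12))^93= (0 1 14)(3 15 11)(4 8 7)= [1, 14, 2, 15, 8, 5, 6, 4, 7, 9, 10, 3, 12, 13, 0, 11]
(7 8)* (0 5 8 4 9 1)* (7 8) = (0 5 7 4 9 1) = [5, 0, 2, 3, 9, 7, 6, 4, 8, 1]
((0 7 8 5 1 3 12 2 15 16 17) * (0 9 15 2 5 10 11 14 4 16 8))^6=(1 12)(3 5)(4 10 9)(8 17 14)(11 15 16)=[0, 12, 2, 5, 10, 3, 6, 7, 17, 4, 9, 15, 1, 13, 8, 16, 11, 14]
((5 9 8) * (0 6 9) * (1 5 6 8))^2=[6, 0, 2, 3, 4, 8, 1, 7, 9, 5]=(0 6 1)(5 8 9)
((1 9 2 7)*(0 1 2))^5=(0 9 1)(2 7)=[9, 0, 7, 3, 4, 5, 6, 2, 8, 1]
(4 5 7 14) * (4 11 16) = (4 5 7 14 11 16) = [0, 1, 2, 3, 5, 7, 6, 14, 8, 9, 10, 16, 12, 13, 11, 15, 4]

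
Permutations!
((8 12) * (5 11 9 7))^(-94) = [0, 1, 2, 3, 4, 9, 6, 11, 8, 5, 10, 7, 12] = (12)(5 9)(7 11)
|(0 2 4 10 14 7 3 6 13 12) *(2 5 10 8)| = 9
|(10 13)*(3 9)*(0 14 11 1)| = |(0 14 11 1)(3 9)(10 13)| = 4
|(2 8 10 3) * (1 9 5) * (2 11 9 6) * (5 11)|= |(1 6 2 8 10 3 5)(9 11)|= 14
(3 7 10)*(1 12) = (1 12)(3 7 10) = [0, 12, 2, 7, 4, 5, 6, 10, 8, 9, 3, 11, 1]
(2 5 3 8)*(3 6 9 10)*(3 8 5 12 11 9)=[0, 1, 12, 5, 4, 6, 3, 7, 2, 10, 8, 9, 11]=(2 12 11 9 10 8)(3 5 6)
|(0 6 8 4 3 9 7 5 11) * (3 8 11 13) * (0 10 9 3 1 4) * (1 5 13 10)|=|(0 6 11 1 4 8)(5 10 9 7 13)|=30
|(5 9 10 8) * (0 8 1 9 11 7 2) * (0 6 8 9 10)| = |(0 9)(1 10)(2 6 8 5 11 7)| = 6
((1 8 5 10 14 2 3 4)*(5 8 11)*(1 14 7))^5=(2 3 4 14)=[0, 1, 3, 4, 14, 5, 6, 7, 8, 9, 10, 11, 12, 13, 2]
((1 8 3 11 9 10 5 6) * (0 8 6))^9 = [3, 6, 2, 9, 4, 8, 1, 7, 11, 5, 0, 10] = (0 3 9 5 8 11 10)(1 6)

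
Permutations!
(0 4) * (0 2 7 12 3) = [4, 1, 7, 0, 2, 5, 6, 12, 8, 9, 10, 11, 3] = (0 4 2 7 12 3)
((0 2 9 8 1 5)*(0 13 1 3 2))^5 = (1 13 5)(2 9 8 3) = [0, 13, 9, 2, 4, 1, 6, 7, 3, 8, 10, 11, 12, 5]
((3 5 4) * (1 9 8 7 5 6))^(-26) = (1 3 5 8)(4 7 9 6) = [0, 3, 2, 5, 7, 8, 4, 9, 1, 6]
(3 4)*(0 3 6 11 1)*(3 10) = [10, 0, 2, 4, 6, 5, 11, 7, 8, 9, 3, 1] = (0 10 3 4 6 11 1)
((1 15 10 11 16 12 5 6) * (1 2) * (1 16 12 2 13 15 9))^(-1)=[0, 9, 16, 3, 4, 12, 5, 7, 8, 1, 15, 10, 11, 6, 14, 13, 2]=(1 9)(2 16)(5 12 11 10 15 13 6)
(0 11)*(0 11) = (11) = [0, 1, 2, 3, 4, 5, 6, 7, 8, 9, 10, 11]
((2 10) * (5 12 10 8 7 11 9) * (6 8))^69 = (2 5 7)(6 12 11)(8 10 9) = [0, 1, 5, 3, 4, 7, 12, 2, 10, 8, 9, 6, 11]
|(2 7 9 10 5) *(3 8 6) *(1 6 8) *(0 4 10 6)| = 10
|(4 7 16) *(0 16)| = |(0 16 4 7)| = 4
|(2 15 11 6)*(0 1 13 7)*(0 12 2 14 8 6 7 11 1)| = |(1 13 11 7 12 2 15)(6 14 8)| = 21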